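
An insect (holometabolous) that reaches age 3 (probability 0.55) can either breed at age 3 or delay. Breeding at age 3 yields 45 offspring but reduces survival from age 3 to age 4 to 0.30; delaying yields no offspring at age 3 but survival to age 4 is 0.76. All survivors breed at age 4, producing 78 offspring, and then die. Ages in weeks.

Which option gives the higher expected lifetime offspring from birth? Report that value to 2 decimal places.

breed at age 3: R₀ = 0.55 × (45 + 0.30 × 78) = 0.55 × 68.4000 = 37.6200
delay to age 4: R₀ = 0.55 × (0.76 × 78) = 0.55 × 59.2800 = 32.6040
Higher: breed at age 3 (37.6200).

37.62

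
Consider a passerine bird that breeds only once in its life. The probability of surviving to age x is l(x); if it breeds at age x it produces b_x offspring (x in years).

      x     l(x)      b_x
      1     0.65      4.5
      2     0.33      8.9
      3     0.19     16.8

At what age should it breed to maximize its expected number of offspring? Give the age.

3

Expected offspring if breeding at age x = l(x) × b_x:
  age 1: 0.65 × 4.5 = 2.925
  age 2: 0.33 × 8.9 = 2.937
  age 3: 0.19 × 16.8 = 3.192
Maximum at age 3 (3.192).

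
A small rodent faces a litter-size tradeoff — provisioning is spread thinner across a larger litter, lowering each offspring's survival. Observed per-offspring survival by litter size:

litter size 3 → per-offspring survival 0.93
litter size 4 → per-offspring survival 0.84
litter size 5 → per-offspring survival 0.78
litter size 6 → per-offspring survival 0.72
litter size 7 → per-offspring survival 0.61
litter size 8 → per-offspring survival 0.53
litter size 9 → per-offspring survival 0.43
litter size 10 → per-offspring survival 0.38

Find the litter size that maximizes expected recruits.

Expected recruits = c × s(c):
  c=3: 3 × 0.93 = 2.790
  c=4: 4 × 0.84 = 3.360
  c=5: 5 × 0.78 = 3.900
  c=6: 6 × 0.72 = 4.320
  c=7: 7 × 0.61 = 4.270
  c=8: 8 × 0.53 = 4.240
  c=9: 9 × 0.43 = 3.870
  c=10: 10 × 0.38 = 3.800
Maximum at c = 6 (4.320 recruits).

6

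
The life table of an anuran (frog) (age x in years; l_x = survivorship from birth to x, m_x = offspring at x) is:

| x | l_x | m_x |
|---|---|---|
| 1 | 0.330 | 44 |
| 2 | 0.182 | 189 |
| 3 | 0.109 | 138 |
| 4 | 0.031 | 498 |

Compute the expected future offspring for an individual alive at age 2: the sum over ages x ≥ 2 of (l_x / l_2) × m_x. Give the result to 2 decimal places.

356.47

l_2 = 0.182. Conditional survival from age 2 to x is l_x / l_2.
  x=2: (0.182/0.182) × 189 = 189.0000
  x=3: (0.109/0.182) × 138 = 82.6484
  x=4: (0.031/0.182) × 498 = 84.8242
Sum = 189.0000 + 82.6484 + 84.8242 = 356.4725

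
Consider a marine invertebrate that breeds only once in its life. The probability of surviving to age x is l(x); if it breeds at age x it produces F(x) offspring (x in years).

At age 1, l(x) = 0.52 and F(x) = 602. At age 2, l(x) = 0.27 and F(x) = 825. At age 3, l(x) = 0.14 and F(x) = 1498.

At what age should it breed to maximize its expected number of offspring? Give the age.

Expected offspring if breeding at age x = l(x) × F(x):
  age 1: 0.52 × 602 = 313.040
  age 2: 0.27 × 825 = 222.750
  age 3: 0.14 × 1498 = 209.720
Maximum at age 1 (313.040).

1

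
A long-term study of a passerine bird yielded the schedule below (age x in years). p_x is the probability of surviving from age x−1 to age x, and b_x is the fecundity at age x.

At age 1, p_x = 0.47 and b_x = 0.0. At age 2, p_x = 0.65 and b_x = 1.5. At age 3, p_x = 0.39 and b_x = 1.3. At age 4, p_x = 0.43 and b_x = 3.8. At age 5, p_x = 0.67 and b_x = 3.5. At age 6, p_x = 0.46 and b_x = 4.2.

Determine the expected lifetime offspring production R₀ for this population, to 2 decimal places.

0.99

Survivorship from birth: l_x = p_1·p_2·…·p_x.
  l_1 = 0.47000
  l_2 = 0.30550
  l_3 = 0.11915
  l_4 = 0.05123
  l_5 = 0.03433
  l_6 = 0.01579
R₀ = Σ l_x b_x:
  age 1: 0.47000 × 0.0 = 0.0000
  age 2: 0.30550 × 1.5 = 0.4582
  age 3: 0.11915 × 1.3 = 0.1549
  age 4: 0.05123 × 3.8 = 0.1947
  age 5: 0.03433 × 3.5 = 0.1202
  age 6: 0.01579 × 4.2 = 0.0663
R₀ = 0.0000 + 0.4582 + 0.1549 + 0.1947 + 0.1202 + 0.0663 = 0.9943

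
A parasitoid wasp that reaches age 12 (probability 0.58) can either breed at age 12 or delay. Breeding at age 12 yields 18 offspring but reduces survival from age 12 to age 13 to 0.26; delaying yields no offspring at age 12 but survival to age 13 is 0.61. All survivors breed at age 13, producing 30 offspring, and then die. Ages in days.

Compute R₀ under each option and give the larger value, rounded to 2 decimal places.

14.96

breed at age 12: R₀ = 0.58 × (18 + 0.26 × 30) = 0.58 × 25.8000 = 14.9640
delay to age 13: R₀ = 0.58 × (0.61 × 30) = 0.58 × 18.3000 = 10.6140
Higher: breed at age 12 (14.9640).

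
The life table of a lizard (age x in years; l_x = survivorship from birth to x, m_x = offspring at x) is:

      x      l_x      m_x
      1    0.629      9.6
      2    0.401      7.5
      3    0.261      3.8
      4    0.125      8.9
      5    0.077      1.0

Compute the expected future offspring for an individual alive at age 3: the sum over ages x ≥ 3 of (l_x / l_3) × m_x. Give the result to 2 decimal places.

8.36

l_3 = 0.261. Conditional survival from age 3 to x is l_x / l_3.
  x=3: (0.261/0.261) × 3.8 = 3.8000
  x=4: (0.125/0.261) × 8.9 = 4.2625
  x=5: (0.077/0.261) × 1.0 = 0.2950
Sum = 3.8000 + 4.2625 + 0.2950 = 8.3575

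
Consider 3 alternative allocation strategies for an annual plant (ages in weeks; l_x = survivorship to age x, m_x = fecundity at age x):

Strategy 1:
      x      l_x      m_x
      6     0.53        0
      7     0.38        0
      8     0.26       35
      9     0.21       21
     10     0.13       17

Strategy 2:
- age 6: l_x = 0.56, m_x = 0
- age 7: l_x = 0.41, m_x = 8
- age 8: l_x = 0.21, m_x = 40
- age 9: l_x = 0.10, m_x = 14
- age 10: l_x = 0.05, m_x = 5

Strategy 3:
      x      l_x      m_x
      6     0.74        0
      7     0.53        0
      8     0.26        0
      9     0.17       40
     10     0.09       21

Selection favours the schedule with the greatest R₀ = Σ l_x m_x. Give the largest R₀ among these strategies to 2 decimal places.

Strategy 1: R₀ = 0.53×0 + 0.38×0 + 0.26×35 + 0.21×21 + 0.13×17 = 15.7200
Strategy 2: R₀ = 0.56×0 + 0.41×8 + 0.21×40 + 0.10×14 + 0.05×5 = 13.3300
Strategy 3: R₀ = 0.74×0 + 0.53×0 + 0.26×0 + 0.17×40 + 0.09×21 = 8.6900
Highest R₀: strategy 1 with 15.7200.

15.72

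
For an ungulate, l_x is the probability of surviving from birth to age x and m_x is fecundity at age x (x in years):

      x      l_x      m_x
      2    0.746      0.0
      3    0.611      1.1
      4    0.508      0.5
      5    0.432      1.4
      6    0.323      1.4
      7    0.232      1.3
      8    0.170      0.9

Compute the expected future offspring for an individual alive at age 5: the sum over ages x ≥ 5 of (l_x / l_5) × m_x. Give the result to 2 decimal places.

l_5 = 0.432. Conditional survival from age 5 to x is l_x / l_5.
  x=5: (0.432/0.432) × 1.4 = 1.4000
  x=6: (0.323/0.432) × 1.4 = 1.0468
  x=7: (0.232/0.432) × 1.3 = 0.6981
  x=8: (0.170/0.432) × 0.9 = 0.3542
Sum = 1.4000 + 1.0468 + 0.6981 + 0.3542 = 3.4991

3.50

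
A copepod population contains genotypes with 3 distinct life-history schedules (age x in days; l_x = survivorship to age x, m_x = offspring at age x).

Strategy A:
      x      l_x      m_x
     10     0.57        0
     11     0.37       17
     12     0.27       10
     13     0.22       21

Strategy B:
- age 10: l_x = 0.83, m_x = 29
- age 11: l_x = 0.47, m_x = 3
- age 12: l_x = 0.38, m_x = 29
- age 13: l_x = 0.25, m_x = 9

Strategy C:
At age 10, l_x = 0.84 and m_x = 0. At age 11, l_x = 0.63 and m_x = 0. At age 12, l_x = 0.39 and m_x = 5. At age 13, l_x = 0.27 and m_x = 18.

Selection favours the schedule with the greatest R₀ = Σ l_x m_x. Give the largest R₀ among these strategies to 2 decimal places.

38.75

Strategy A: R₀ = 0.57×0 + 0.37×17 + 0.27×10 + 0.22×21 = 13.6100
Strategy B: R₀ = 0.83×29 + 0.47×3 + 0.38×29 + 0.25×9 = 38.7500
Strategy C: R₀ = 0.84×0 + 0.63×0 + 0.39×5 + 0.27×18 = 6.8100
Highest R₀: strategy B with 38.7500.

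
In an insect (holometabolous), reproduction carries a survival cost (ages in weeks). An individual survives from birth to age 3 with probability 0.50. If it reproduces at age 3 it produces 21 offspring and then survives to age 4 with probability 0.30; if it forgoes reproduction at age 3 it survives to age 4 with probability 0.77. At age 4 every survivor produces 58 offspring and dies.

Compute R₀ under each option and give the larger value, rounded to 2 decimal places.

breed at age 3: R₀ = 0.50 × (21 + 0.30 × 58) = 0.50 × 38.4000 = 19.2000
delay to age 4: R₀ = 0.50 × (0.77 × 58) = 0.50 × 44.6600 = 22.3300
Higher: delay to age 4 (22.3300).

22.33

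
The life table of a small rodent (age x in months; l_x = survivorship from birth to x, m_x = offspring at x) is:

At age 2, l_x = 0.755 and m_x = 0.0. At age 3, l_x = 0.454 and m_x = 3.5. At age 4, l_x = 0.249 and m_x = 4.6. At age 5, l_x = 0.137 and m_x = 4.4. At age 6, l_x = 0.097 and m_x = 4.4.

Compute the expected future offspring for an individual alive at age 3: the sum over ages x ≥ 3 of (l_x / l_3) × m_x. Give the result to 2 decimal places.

l_3 = 0.454. Conditional survival from age 3 to x is l_x / l_3.
  x=3: (0.454/0.454) × 3.5 = 3.5000
  x=4: (0.249/0.454) × 4.6 = 2.5229
  x=5: (0.137/0.454) × 4.4 = 1.3278
  x=6: (0.097/0.454) × 4.4 = 0.9401
Sum = 3.5000 + 2.5229 + 1.3278 + 0.9401 = 8.2907

8.29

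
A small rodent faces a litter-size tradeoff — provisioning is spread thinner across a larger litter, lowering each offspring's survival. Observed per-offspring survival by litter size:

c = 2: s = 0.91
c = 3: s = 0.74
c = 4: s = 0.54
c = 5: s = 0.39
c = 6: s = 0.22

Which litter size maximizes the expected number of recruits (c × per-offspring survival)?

3

Expected recruits = c × s(c):
  c=2: 2 × 0.91 = 1.820
  c=3: 3 × 0.74 = 2.220
  c=4: 4 × 0.54 = 2.160
  c=5: 5 × 0.39 = 1.950
  c=6: 6 × 0.22 = 1.320
Maximum at c = 3 (2.220 recruits).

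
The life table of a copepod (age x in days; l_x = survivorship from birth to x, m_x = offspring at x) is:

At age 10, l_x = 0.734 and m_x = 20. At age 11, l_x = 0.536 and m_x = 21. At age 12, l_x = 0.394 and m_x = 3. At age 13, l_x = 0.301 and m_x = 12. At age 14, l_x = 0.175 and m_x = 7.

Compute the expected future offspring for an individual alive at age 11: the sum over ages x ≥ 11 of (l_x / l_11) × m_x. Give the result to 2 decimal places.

l_11 = 0.536. Conditional survival from age 11 to x is l_x / l_11.
  x=11: (0.536/0.536) × 21 = 21.0000
  x=12: (0.394/0.536) × 3 = 2.2052
  x=13: (0.301/0.536) × 12 = 6.7388
  x=14: (0.175/0.536) × 7 = 2.2854
Sum = 21.0000 + 2.2052 + 6.7388 + 2.2854 = 32.2295

32.23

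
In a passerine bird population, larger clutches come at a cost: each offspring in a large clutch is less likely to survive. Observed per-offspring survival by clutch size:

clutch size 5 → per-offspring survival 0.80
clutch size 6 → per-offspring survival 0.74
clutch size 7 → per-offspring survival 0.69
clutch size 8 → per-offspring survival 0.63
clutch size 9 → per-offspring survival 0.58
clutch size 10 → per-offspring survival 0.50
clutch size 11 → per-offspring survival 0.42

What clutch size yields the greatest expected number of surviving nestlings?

Expected surviving nestlings = c × s(c):
  c=5: 5 × 0.80 = 4.000
  c=6: 6 × 0.74 = 4.440
  c=7: 7 × 0.69 = 4.830
  c=8: 8 × 0.63 = 5.040
  c=9: 9 × 0.58 = 5.220
  c=10: 10 × 0.50 = 5.000
  c=11: 11 × 0.42 = 4.620
Maximum at c = 9 (5.220 surviving nestlings).

9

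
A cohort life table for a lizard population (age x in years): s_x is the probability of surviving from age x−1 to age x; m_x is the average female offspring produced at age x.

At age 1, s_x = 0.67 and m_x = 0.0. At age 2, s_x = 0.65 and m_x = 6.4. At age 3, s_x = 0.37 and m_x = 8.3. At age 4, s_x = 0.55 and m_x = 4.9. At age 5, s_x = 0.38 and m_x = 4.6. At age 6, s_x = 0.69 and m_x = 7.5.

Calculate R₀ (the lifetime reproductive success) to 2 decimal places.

Survivorship from birth: l_x = s_1·s_2·…·s_x.
  l_1 = 0.67000
  l_2 = 0.43550
  l_3 = 0.16114
  l_4 = 0.08862
  l_5 = 0.03368
  l_6 = 0.02324
R₀ = Σ l_x m_x:
  age 1: 0.67000 × 0.0 = 0.0000
  age 2: 0.43550 × 6.4 = 2.7872
  age 3: 0.16114 × 8.3 = 1.3375
  age 4: 0.08862 × 4.9 = 0.4342
  age 5: 0.03368 × 4.6 = 0.1549
  age 6: 0.02324 × 7.5 = 0.1743
R₀ = 0.0000 + 2.7872 + 1.3375 + 0.4342 + 0.1549 + 0.1743 = 4.8881

4.89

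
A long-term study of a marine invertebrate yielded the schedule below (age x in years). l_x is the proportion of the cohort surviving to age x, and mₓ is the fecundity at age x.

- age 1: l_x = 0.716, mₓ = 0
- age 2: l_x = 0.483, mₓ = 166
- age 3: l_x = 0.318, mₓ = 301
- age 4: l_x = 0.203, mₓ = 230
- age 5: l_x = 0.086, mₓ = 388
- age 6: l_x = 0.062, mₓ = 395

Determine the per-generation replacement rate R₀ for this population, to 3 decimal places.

R₀ = Σ l_x mₓ:
  age 1: 0.716 × 0 = 0.0000
  age 2: 0.483 × 166 = 80.1780
  age 3: 0.318 × 301 = 95.7180
  age 4: 0.203 × 230 = 46.6900
  age 5: 0.086 × 388 = 33.3680
  age 6: 0.062 × 395 = 24.4900
R₀ = 0.0000 + 80.1780 + 95.7180 + 46.6900 + 33.3680 + 24.4900 = 280.4440

280.444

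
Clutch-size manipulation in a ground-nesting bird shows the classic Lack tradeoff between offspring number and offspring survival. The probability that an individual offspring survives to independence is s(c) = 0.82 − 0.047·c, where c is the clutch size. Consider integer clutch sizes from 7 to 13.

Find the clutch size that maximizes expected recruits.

9

Expected recruits = c × s(c):
  c=7: 7 × 0.491 = 3.437
  c=8: 8 × 0.444 = 3.552
  c=9: 9 × 0.397 = 3.573
  c=10: 10 × 0.350 = 3.500
  c=11: 11 × 0.303 = 3.333
  c=12: 12 × 0.256 = 3.072
  c=13: 13 × 0.209 = 2.717
Maximum at c = 9 (3.573 recruits).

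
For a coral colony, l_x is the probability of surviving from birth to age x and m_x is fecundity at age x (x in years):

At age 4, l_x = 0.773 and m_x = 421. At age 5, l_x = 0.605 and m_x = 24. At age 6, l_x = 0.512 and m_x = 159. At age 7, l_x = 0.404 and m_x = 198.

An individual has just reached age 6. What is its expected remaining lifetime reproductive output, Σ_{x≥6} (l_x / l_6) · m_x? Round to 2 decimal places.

l_6 = 0.512. Conditional survival from age 6 to x is l_x / l_6.
  x=6: (0.512/0.512) × 159 = 159.0000
  x=7: (0.404/0.512) × 198 = 156.2344
Sum = 159.0000 + 156.2344 = 315.2344

315.23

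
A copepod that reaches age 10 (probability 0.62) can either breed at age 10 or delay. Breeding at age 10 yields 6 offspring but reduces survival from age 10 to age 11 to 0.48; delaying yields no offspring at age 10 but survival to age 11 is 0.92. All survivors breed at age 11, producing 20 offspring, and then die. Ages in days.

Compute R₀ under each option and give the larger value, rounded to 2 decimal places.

breed at age 10: R₀ = 0.62 × (6 + 0.48 × 20) = 0.62 × 15.6000 = 9.6720
delay to age 11: R₀ = 0.62 × (0.92 × 20) = 0.62 × 18.4000 = 11.4080
Higher: delay to age 11 (11.4080).

11.41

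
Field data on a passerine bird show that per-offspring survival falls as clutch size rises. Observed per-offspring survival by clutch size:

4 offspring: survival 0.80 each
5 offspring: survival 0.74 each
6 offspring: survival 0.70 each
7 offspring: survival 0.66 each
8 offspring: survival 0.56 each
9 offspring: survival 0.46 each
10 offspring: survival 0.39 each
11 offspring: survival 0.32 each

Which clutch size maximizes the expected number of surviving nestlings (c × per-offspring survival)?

7

Expected surviving nestlings = c × s(c):
  c=4: 4 × 0.80 = 3.200
  c=5: 5 × 0.74 = 3.700
  c=6: 6 × 0.70 = 4.200
  c=7: 7 × 0.66 = 4.620
  c=8: 8 × 0.56 = 4.480
  c=9: 9 × 0.46 = 4.140
  c=10: 10 × 0.39 = 3.900
  c=11: 11 × 0.32 = 3.520
Maximum at c = 7 (4.620 surviving nestlings).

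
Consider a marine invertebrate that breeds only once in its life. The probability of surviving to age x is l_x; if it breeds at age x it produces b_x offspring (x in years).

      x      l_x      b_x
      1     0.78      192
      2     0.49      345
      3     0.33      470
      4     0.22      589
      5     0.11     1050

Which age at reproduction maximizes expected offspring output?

Expected offspring if breeding at age x = l_x × b_x:
  age 1: 0.78 × 192 = 149.760
  age 2: 0.49 × 345 = 169.050
  age 3: 0.33 × 470 = 155.100
  age 4: 0.22 × 589 = 129.580
  age 5: 0.11 × 1050 = 115.500
Maximum at age 2 (169.050).

2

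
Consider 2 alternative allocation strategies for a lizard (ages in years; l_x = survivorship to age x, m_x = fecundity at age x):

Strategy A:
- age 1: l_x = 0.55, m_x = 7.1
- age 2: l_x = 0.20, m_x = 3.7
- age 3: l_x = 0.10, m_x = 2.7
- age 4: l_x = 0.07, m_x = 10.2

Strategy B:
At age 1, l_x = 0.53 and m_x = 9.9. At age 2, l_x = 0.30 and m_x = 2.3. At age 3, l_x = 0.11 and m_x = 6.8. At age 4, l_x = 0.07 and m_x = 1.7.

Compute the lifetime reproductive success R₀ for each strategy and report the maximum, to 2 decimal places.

Strategy A: R₀ = 0.55×7.1 + 0.20×3.7 + 0.10×2.7 + 0.07×10.2 = 5.6290
Strategy B: R₀ = 0.53×9.9 + 0.30×2.3 + 0.11×6.8 + 0.07×1.7 = 6.8040
Highest R₀: strategy B with 6.8040.

6.80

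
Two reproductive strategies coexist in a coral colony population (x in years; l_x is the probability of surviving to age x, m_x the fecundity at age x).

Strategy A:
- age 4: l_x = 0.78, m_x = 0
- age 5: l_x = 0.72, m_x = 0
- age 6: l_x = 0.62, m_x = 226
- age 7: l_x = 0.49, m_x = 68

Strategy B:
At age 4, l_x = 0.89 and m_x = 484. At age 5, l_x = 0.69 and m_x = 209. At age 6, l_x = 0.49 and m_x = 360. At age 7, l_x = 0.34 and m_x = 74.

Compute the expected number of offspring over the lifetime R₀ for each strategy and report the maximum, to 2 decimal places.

776.53

Strategy A: R₀ = 0.78×0 + 0.72×0 + 0.62×226 + 0.49×68 = 173.4400
Strategy B: R₀ = 0.89×484 + 0.69×209 + 0.49×360 + 0.34×74 = 776.5300
Highest R₀: strategy B with 776.5300.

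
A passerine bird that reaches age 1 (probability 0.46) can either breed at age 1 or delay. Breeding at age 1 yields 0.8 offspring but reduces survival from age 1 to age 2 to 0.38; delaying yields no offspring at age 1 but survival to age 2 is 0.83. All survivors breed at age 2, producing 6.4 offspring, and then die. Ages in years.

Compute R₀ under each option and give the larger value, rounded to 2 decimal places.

breed at age 1: R₀ = 0.46 × (0.8 + 0.38 × 6.4) = 0.46 × 3.2320 = 1.4867
delay to age 2: R₀ = 0.46 × (0.83 × 6.4) = 0.46 × 5.3120 = 2.4435
Higher: delay to age 2 (2.4435).

2.44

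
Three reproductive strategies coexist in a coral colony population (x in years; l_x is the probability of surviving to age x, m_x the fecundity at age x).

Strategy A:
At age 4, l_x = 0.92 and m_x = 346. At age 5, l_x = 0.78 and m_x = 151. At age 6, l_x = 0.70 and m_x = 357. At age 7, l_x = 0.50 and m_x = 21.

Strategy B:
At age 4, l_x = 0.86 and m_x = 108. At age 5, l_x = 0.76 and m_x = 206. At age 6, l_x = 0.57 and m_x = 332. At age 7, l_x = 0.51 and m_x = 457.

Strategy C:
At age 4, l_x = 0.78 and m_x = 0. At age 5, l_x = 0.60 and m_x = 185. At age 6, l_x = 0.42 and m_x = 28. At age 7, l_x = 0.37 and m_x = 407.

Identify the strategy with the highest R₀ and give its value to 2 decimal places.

696.50

Strategy A: R₀ = 0.92×346 + 0.78×151 + 0.70×357 + 0.50×21 = 696.5000
Strategy B: R₀ = 0.86×108 + 0.76×206 + 0.57×332 + 0.51×457 = 671.7500
Strategy C: R₀ = 0.78×0 + 0.60×185 + 0.42×28 + 0.37×407 = 273.3500
Highest R₀: strategy A with 696.5000.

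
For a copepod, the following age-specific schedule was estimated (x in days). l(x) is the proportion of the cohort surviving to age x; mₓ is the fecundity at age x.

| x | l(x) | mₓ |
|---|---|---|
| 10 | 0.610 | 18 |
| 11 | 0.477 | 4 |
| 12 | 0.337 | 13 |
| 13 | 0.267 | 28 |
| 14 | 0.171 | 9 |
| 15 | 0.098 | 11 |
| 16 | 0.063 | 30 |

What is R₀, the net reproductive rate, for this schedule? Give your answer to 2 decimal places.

29.25

R₀ = Σ l(x) mₓ:
  age 10: 0.610 × 18 = 10.9800
  age 11: 0.477 × 4 = 1.9080
  age 12: 0.337 × 13 = 4.3810
  age 13: 0.267 × 28 = 7.4760
  age 14: 0.171 × 9 = 1.5390
  age 15: 0.098 × 11 = 1.0780
  age 16: 0.063 × 30 = 1.8900
R₀ = 10.9800 + 1.9080 + 4.3810 + 7.4760 + 1.5390 + 1.0780 + 1.8900 = 29.2520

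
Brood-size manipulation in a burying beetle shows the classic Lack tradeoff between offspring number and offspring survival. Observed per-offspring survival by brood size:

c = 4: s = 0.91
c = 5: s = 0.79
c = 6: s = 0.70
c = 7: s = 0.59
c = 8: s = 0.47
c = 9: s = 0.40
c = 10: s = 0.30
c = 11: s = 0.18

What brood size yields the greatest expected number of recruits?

6

Expected recruits = c × s(c):
  c=4: 4 × 0.91 = 3.640
  c=5: 5 × 0.79 = 3.950
  c=6: 6 × 0.70 = 4.200
  c=7: 7 × 0.59 = 4.130
  c=8: 8 × 0.47 = 3.760
  c=9: 9 × 0.40 = 3.600
  c=10: 10 × 0.30 = 3.000
  c=11: 11 × 0.18 = 1.980
Maximum at c = 6 (4.200 recruits).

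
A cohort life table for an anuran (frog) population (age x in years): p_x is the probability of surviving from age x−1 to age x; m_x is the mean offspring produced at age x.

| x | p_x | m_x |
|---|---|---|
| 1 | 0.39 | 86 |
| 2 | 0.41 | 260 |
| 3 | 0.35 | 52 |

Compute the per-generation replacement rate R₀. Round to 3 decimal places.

78.024

Survivorship from birth: l_x = p_1·p_2·…·p_x.
  l_1 = 0.39000
  l_2 = 0.15990
  l_3 = 0.05596
R₀ = Σ l_x m_x:
  age 1: 0.39000 × 86 = 33.5400
  age 2: 0.15990 × 260 = 41.5740
  age 3: 0.05596 × 52 = 2.9099
R₀ = 33.5400 + 41.5740 + 2.9099 = 78.0239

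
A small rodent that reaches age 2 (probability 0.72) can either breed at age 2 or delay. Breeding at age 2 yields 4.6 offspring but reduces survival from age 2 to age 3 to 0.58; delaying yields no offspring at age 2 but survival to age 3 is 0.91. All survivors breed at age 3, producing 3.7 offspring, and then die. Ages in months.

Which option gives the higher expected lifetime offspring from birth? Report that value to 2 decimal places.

4.86

breed at age 2: R₀ = 0.72 × (4.6 + 0.58 × 3.7) = 0.72 × 6.7460 = 4.8571
delay to age 3: R₀ = 0.72 × (0.91 × 3.7) = 0.72 × 3.3670 = 2.4242
Higher: breed at age 2 (4.8571).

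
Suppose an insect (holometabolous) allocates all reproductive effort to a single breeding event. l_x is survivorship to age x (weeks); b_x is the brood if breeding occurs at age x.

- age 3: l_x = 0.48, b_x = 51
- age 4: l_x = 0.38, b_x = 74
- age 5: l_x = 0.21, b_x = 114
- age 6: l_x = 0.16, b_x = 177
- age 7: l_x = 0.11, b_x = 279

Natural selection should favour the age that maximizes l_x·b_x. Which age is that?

7

Expected offspring if breeding at age x = l_x × b_x:
  age 3: 0.48 × 51 = 24.480
  age 4: 0.38 × 74 = 28.120
  age 5: 0.21 × 114 = 23.940
  age 6: 0.16 × 177 = 28.320
  age 7: 0.11 × 279 = 30.690
Maximum at age 7 (30.690).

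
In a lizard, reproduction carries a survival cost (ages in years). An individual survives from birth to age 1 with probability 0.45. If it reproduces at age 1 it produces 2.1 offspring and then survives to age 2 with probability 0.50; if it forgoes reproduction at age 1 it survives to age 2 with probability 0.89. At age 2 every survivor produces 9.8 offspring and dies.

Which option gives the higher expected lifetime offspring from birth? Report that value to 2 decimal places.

breed at age 1: R₀ = 0.45 × (2.1 + 0.50 × 9.8) = 0.45 × 7.0000 = 3.1500
delay to age 2: R₀ = 0.45 × (0.89 × 9.8) = 0.45 × 8.7220 = 3.9249
Higher: delay to age 2 (3.9249).

3.92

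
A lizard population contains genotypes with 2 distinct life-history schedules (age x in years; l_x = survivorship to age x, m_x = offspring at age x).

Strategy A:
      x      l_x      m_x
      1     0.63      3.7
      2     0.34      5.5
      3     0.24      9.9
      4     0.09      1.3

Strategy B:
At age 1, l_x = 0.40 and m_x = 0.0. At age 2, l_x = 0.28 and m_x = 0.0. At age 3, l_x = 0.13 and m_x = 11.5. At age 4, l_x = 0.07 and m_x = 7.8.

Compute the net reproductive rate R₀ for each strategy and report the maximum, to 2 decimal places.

6.69

Strategy A: R₀ = 0.63×3.7 + 0.34×5.5 + 0.24×9.9 + 0.09×1.3 = 6.6940
Strategy B: R₀ = 0.40×0.0 + 0.28×0.0 + 0.13×11.5 + 0.07×7.8 = 2.0410
Highest R₀: strategy A with 6.6940.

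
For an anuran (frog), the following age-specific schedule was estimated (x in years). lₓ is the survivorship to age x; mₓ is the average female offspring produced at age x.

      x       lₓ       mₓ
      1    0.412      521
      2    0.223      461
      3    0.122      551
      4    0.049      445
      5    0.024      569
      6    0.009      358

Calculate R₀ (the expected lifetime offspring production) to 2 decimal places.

423.36

R₀ = Σ lₓ mₓ:
  age 1: 0.412 × 521 = 214.6520
  age 2: 0.223 × 461 = 102.8030
  age 3: 0.122 × 551 = 67.2220
  age 4: 0.049 × 445 = 21.8050
  age 5: 0.024 × 569 = 13.6560
  age 6: 0.009 × 358 = 3.2220
R₀ = 214.6520 + 102.8030 + 67.2220 + 21.8050 + 13.6560 + 3.2220 = 423.3600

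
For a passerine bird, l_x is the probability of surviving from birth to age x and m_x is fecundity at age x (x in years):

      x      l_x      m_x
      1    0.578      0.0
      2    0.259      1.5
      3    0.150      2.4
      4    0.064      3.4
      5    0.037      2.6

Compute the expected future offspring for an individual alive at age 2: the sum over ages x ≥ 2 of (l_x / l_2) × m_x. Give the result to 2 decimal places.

l_2 = 0.259. Conditional survival from age 2 to x is l_x / l_2.
  x=2: (0.259/0.259) × 1.5 = 1.5000
  x=3: (0.150/0.259) × 2.4 = 1.3900
  x=4: (0.064/0.259) × 3.4 = 0.8402
  x=5: (0.037/0.259) × 2.6 = 0.3714
Sum = 1.5000 + 1.3900 + 0.8402 + 0.3714 = 4.1015

4.10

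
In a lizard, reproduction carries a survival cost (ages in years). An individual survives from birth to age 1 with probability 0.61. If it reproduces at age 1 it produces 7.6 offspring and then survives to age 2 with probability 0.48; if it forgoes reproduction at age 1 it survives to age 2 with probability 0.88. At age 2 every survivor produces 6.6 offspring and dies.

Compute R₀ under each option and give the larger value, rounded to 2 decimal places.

breed at age 1: R₀ = 0.61 × (7.6 + 0.48 × 6.6) = 0.61 × 10.7680 = 6.5685
delay to age 2: R₀ = 0.61 × (0.88 × 6.6) = 0.61 × 5.8080 = 3.5429
Higher: breed at age 1 (6.5685).

6.57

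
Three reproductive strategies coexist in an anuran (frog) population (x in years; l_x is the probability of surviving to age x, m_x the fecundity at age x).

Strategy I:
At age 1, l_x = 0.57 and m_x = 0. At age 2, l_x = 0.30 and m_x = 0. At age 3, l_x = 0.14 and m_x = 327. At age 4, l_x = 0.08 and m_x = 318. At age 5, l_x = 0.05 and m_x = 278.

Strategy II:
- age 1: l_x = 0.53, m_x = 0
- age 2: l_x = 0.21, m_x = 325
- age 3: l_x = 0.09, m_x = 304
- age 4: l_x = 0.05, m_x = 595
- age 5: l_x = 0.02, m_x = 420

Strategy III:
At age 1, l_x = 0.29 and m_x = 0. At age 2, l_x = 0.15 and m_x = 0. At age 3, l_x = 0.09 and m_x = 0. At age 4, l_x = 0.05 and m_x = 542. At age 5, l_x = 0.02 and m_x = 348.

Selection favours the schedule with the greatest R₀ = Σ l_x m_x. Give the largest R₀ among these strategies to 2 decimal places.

Strategy I: R₀ = 0.57×0 + 0.30×0 + 0.14×327 + 0.08×318 + 0.05×278 = 85.1200
Strategy II: R₀ = 0.53×0 + 0.21×325 + 0.09×304 + 0.05×595 + 0.02×420 = 133.7600
Strategy III: R₀ = 0.29×0 + 0.15×0 + 0.09×0 + 0.05×542 + 0.02×348 = 34.0600
Highest R₀: strategy II with 133.7600.

133.76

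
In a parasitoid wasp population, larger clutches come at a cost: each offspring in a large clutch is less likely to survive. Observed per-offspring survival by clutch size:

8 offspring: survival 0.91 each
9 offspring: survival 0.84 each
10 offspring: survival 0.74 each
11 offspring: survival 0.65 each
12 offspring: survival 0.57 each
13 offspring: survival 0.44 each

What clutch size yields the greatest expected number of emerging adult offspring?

Expected emerging adult offspring = c × s(c):
  c=8: 8 × 0.91 = 7.280
  c=9: 9 × 0.84 = 7.560
  c=10: 10 × 0.74 = 7.400
  c=11: 11 × 0.65 = 7.150
  c=12: 12 × 0.57 = 6.840
  c=13: 13 × 0.44 = 5.720
Maximum at c = 9 (7.560 emerging adult offspring).

9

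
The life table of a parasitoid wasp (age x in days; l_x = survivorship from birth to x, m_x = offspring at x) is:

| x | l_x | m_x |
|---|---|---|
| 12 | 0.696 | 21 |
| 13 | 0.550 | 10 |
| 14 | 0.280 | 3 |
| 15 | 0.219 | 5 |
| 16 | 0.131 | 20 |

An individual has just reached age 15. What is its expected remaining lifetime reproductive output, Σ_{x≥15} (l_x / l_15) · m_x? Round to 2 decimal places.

l_15 = 0.219. Conditional survival from age 15 to x is l_x / l_15.
  x=15: (0.219/0.219) × 5 = 5.0000
  x=16: (0.131/0.219) × 20 = 11.9635
Sum = 5.0000 + 11.9635 = 16.9635

16.96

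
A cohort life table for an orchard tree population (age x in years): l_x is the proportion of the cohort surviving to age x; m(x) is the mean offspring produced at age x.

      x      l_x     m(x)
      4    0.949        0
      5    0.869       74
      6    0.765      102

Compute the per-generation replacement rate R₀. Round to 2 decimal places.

142.34

R₀ = Σ l_x m(x):
  age 4: 0.949 × 0 = 0.0000
  age 5: 0.869 × 74 = 64.3060
  age 6: 0.765 × 102 = 78.0300
R₀ = 0.0000 + 64.3060 + 78.0300 = 142.3360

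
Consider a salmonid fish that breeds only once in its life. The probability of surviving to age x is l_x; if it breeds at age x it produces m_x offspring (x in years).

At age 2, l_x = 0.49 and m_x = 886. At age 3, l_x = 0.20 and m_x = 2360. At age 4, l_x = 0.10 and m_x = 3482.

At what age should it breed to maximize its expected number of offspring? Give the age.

3

Expected offspring if breeding at age x = l_x × m_x:
  age 2: 0.49 × 886 = 434.140
  age 3: 0.20 × 2360 = 472.000
  age 4: 0.10 × 3482 = 348.200
Maximum at age 3 (472.000).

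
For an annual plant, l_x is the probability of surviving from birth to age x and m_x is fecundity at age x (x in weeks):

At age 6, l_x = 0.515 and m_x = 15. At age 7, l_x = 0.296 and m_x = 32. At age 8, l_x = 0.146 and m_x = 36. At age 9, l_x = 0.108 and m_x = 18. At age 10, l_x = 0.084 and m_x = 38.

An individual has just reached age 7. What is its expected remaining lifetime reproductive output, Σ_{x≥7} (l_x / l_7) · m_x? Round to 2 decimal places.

67.11

l_7 = 0.296. Conditional survival from age 7 to x is l_x / l_7.
  x=7: (0.296/0.296) × 32 = 32.0000
  x=8: (0.146/0.296) × 36 = 17.7568
  x=9: (0.108/0.296) × 18 = 6.5676
  x=10: (0.084/0.296) × 38 = 10.7838
Sum = 32.0000 + 17.7568 + 6.5676 + 10.7838 = 67.1081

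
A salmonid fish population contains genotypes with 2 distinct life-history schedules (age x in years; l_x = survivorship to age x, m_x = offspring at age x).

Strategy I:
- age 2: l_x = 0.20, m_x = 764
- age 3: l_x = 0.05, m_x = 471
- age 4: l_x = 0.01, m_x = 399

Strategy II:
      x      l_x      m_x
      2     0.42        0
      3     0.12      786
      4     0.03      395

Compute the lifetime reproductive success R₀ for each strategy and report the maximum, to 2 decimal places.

180.34

Strategy I: R₀ = 0.20×764 + 0.05×471 + 0.01×399 = 180.3400
Strategy II: R₀ = 0.42×0 + 0.12×786 + 0.03×395 = 106.1700
Highest R₀: strategy I with 180.3400.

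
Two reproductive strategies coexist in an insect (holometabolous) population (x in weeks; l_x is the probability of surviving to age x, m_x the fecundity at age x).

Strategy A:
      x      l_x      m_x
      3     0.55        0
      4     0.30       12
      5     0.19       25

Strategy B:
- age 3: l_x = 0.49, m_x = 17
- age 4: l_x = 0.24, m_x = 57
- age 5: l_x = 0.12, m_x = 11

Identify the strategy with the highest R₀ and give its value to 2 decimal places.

Strategy A: R₀ = 0.55×0 + 0.30×12 + 0.19×25 = 8.3500
Strategy B: R₀ = 0.49×17 + 0.24×57 + 0.12×11 = 23.3300
Highest R₀: strategy B with 23.3300.

23.33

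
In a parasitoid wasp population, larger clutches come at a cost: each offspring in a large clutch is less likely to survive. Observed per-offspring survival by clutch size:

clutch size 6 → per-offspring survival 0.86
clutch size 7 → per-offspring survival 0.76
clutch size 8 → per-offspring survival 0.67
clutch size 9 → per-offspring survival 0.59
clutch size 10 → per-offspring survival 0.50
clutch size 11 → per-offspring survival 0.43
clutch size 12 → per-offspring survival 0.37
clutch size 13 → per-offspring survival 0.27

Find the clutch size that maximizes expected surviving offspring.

8

Expected surviving offspring = c × s(c):
  c=6: 6 × 0.86 = 5.160
  c=7: 7 × 0.76 = 5.320
  c=8: 8 × 0.67 = 5.360
  c=9: 9 × 0.59 = 5.310
  c=10: 10 × 0.50 = 5.000
  c=11: 11 × 0.43 = 4.730
  c=12: 12 × 0.37 = 4.440
  c=13: 13 × 0.27 = 3.510
Maximum at c = 8 (5.360 surviving offspring).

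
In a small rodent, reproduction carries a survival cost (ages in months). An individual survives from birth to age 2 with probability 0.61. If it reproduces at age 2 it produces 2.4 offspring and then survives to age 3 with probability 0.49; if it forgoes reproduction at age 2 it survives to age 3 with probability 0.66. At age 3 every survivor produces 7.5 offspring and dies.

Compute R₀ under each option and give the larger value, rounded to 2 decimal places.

breed at age 2: R₀ = 0.61 × (2.4 + 0.49 × 7.5) = 0.61 × 6.0750 = 3.7057
delay to age 3: R₀ = 0.61 × (0.66 × 7.5) = 0.61 × 4.9500 = 3.0195
Higher: breed at age 2 (3.7057).

3.71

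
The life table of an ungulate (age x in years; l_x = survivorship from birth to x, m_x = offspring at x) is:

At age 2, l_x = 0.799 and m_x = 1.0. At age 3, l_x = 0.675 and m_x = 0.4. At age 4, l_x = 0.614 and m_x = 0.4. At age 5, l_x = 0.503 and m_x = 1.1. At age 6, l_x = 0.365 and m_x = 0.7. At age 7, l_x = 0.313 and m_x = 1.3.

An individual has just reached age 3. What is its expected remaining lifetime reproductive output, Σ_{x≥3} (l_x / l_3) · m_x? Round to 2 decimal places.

l_3 = 0.675. Conditional survival from age 3 to x is l_x / l_3.
  x=3: (0.675/0.675) × 0.4 = 0.4000
  x=4: (0.614/0.675) × 0.4 = 0.3639
  x=5: (0.503/0.675) × 1.1 = 0.8197
  x=6: (0.365/0.675) × 0.7 = 0.3785
  x=7: (0.313/0.675) × 1.3 = 0.6028
Sum = 0.4000 + 0.3639 + 0.8197 + 0.3785 + 0.6028 = 2.5649

2.56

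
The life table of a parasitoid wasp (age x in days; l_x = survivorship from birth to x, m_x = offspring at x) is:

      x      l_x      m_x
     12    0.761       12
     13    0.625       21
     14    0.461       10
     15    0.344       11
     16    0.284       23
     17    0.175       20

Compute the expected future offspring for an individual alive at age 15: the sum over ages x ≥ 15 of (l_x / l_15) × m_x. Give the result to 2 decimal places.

l_15 = 0.344. Conditional survival from age 15 to x is l_x / l_15.
  x=15: (0.344/0.344) × 11 = 11.0000
  x=16: (0.284/0.344) × 23 = 18.9884
  x=17: (0.175/0.344) × 20 = 10.1744
Sum = 11.0000 + 18.9884 + 10.1744 = 40.1628

40.16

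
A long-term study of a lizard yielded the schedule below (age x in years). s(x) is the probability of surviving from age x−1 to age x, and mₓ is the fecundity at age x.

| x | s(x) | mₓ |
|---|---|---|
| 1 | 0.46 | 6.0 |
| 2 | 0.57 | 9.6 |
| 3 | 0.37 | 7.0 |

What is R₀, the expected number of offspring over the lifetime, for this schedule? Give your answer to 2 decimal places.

5.96

Survivorship from birth: l_x = s_1·s_2·…·s_x.
  l_1 = 0.46000
  l_2 = 0.26220
  l_3 = 0.09701
R₀ = Σ l_x mₓ:
  age 1: 0.46000 × 6.0 = 2.7600
  age 2: 0.26220 × 9.6 = 2.5171
  age 3: 0.09701 × 7.0 = 0.6791
R₀ = 2.7600 + 2.5171 + 0.6791 = 5.9562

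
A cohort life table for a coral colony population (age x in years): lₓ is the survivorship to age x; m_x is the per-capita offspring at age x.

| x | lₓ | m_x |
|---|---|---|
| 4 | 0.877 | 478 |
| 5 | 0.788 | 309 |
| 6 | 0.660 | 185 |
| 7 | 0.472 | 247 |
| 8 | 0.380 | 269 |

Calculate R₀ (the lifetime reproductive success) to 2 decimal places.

1003.60

R₀ = Σ lₓ m_x:
  age 4: 0.877 × 478 = 419.2060
  age 5: 0.788 × 309 = 243.4920
  age 6: 0.660 × 185 = 122.1000
  age 7: 0.472 × 247 = 116.5840
  age 8: 0.380 × 269 = 102.2200
R₀ = 419.2060 + 243.4920 + 122.1000 + 116.5840 + 102.2200 = 1003.6020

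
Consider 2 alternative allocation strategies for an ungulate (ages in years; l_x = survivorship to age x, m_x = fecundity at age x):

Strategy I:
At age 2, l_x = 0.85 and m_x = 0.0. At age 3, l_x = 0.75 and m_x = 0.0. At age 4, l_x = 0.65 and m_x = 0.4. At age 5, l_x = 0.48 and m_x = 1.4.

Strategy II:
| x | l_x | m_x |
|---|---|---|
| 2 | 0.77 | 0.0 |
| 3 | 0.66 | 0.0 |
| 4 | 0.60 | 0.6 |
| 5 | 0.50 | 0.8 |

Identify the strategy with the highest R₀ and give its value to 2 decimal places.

Strategy I: R₀ = 0.85×0.0 + 0.75×0.0 + 0.65×0.4 + 0.48×1.4 = 0.9320
Strategy II: R₀ = 0.77×0.0 + 0.66×0.0 + 0.60×0.6 + 0.50×0.8 = 0.7600
Highest R₀: strategy I with 0.9320.

0.93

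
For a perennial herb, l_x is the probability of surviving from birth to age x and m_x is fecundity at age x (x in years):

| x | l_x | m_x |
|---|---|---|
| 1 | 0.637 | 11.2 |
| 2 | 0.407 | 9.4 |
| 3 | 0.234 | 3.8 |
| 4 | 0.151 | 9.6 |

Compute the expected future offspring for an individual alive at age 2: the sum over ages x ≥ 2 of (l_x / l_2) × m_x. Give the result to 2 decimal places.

l_2 = 0.407. Conditional survival from age 2 to x is l_x / l_2.
  x=2: (0.407/0.407) × 9.4 = 9.4000
  x=3: (0.234/0.407) × 3.8 = 2.1848
  x=4: (0.151/0.407) × 9.6 = 3.5617
Sum = 9.4000 + 2.1848 + 3.5617 = 15.1464

15.15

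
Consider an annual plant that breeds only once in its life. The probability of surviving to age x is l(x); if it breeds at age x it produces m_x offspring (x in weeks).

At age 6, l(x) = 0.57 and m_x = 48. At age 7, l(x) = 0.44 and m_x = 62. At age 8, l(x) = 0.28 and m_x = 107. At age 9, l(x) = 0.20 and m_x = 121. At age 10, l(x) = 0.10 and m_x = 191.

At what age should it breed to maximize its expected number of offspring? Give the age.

Expected offspring if breeding at age x = l(x) × m_x:
  age 6: 0.57 × 48 = 27.360
  age 7: 0.44 × 62 = 27.280
  age 8: 0.28 × 107 = 29.960
  age 9: 0.20 × 121 = 24.200
  age 10: 0.10 × 191 = 19.100
Maximum at age 8 (29.960).

8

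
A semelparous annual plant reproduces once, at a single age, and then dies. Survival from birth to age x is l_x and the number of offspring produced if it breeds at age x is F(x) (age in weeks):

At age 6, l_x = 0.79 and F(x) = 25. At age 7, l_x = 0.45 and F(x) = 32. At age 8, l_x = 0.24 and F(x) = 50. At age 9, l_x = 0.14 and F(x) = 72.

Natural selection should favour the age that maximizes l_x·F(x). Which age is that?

Expected offspring if breeding at age x = l_x × F(x):
  age 6: 0.79 × 25 = 19.750
  age 7: 0.45 × 32 = 14.400
  age 8: 0.24 × 50 = 12.000
  age 9: 0.14 × 72 = 10.080
Maximum at age 6 (19.750).

6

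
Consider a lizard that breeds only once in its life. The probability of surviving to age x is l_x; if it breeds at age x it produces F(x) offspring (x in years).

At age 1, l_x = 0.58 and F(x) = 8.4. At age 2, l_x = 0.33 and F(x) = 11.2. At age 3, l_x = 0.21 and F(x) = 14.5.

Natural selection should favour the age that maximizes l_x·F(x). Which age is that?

1

Expected offspring if breeding at age x = l_x × F(x):
  age 1: 0.58 × 8.4 = 4.872
  age 2: 0.33 × 11.2 = 3.696
  age 3: 0.21 × 14.5 = 3.045
Maximum at age 1 (4.872).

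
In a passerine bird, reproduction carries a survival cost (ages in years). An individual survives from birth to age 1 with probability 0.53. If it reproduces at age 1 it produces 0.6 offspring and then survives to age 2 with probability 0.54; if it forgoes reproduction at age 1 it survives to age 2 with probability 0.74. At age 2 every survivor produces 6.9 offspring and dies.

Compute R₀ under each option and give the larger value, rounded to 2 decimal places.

breed at age 1: R₀ = 0.53 × (0.6 + 0.54 × 6.9) = 0.53 × 4.3260 = 2.2928
delay to age 2: R₀ = 0.53 × (0.74 × 6.9) = 0.53 × 5.1060 = 2.7062
Higher: delay to age 2 (2.7062).

2.71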